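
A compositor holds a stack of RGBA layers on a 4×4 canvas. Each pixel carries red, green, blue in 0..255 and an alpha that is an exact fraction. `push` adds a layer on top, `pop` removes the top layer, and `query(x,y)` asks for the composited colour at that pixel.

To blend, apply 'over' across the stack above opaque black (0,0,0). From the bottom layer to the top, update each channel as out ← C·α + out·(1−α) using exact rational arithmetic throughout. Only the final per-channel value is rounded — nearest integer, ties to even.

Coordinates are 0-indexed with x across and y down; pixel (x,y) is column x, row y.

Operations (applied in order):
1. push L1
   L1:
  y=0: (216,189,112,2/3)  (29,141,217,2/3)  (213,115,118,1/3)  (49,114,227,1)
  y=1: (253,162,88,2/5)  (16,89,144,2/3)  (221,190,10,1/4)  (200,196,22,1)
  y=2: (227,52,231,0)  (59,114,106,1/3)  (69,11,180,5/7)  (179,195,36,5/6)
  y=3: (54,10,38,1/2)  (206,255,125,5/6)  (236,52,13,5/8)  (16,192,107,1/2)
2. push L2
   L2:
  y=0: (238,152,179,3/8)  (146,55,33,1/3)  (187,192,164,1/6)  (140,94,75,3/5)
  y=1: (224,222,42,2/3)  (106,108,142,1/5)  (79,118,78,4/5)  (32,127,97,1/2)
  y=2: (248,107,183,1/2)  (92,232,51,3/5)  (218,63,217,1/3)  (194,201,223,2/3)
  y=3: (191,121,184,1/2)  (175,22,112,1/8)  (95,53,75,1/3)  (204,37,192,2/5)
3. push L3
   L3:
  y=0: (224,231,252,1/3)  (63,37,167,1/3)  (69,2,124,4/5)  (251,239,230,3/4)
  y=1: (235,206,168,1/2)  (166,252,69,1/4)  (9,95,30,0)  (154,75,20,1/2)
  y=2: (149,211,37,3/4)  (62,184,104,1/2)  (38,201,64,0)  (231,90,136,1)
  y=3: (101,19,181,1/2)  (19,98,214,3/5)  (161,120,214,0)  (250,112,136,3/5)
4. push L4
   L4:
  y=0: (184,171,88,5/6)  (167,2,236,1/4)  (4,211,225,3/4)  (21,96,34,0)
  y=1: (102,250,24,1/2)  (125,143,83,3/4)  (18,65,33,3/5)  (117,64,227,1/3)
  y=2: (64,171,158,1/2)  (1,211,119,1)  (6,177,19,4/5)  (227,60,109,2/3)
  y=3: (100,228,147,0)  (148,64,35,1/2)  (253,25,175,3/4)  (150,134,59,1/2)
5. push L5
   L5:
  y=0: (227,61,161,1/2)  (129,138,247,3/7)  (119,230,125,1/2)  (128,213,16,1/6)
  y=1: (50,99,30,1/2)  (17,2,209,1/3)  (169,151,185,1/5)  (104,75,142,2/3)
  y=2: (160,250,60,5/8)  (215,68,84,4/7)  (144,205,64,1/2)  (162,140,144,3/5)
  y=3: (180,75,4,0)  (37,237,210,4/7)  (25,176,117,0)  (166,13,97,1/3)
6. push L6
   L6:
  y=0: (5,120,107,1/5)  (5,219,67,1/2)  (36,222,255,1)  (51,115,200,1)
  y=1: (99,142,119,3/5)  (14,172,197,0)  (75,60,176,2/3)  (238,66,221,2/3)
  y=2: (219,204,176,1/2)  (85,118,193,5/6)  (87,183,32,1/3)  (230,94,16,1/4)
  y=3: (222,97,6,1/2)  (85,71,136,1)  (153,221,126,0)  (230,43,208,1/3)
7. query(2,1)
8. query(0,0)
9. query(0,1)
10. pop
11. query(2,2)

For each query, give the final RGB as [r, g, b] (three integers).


at x=2,y=1 over L1,L2,L3,L4,L5,L6:
+L1 (α=1/4) → [221/4, 95/2, 5/2]
+L2 (α=4/5) → [297/4, 1039/10, 629/10]
+L3 (α=0) → [297/4, 1039/10, 629/10]
+L4 (α=3/5) → [81/2, 2014/25, 1124/25]
+L5 (α=1/5) → [331/5, 11831/125, 9121/125]
+L6 (α=2/3) → [1081/15, 26831/375, 17707/125]
→ [72, 72, 142]

(0,0) stack=L1,L2,L3,L4,L5,L6; from [0,0,0]:
+L1 (α=2/3) → [144, 126, 224/3]
+L2 (α=3/8) → [717/4, 543/4, 2731/24]
+L3 (α=1/3) → [1165/6, 335/2, 5755/36]
+L4 (α=5/6) → [6685/36, 2045/12, 21595/216]
+L5 (α=1/2) → [14857/72, 2777/24, 56371/432]
+L6 (α=1/5) → [14947/90, 3497/30, 67927/540]
rounded: [166, 117, 126]

query (0,1) [L1,L2,L3,L4,L5,L6] — begin 0,0,0
+L1 (α=2/5) → [506/5, 324/5, 176/5]
+L2 (α=2/3) → [2746/15, 848/5, 596/15]
+L3 (α=1/2) → [6271/30, 939/5, 1558/15]
+L4 (α=1/2) → [9331/60, 2189/10, 959/15]
+L5 (α=1/2) → [12331/120, 3179/20, 1409/30]
+L6 (α=3/5) → [30151/300, 7439/50, 6764/75]
→ [101, 149, 90]

(2,2) stack=L1,L2,L3,L4,L5; from [0,0,0]:
+L1 (α=5/7) → [345/7, 55/7, 900/7]
+L2 (α=1/3) → [2216/21, 551/21, 3319/21]
+L3 (α=0) → [2216/21, 551/21, 3319/21]
+L4 (α=4/5) → [544/21, 15419/105, 983/21]
+L5 (α=1/2) → [1784/21, 18472/105, 2327/42]
= [85, 176, 55]


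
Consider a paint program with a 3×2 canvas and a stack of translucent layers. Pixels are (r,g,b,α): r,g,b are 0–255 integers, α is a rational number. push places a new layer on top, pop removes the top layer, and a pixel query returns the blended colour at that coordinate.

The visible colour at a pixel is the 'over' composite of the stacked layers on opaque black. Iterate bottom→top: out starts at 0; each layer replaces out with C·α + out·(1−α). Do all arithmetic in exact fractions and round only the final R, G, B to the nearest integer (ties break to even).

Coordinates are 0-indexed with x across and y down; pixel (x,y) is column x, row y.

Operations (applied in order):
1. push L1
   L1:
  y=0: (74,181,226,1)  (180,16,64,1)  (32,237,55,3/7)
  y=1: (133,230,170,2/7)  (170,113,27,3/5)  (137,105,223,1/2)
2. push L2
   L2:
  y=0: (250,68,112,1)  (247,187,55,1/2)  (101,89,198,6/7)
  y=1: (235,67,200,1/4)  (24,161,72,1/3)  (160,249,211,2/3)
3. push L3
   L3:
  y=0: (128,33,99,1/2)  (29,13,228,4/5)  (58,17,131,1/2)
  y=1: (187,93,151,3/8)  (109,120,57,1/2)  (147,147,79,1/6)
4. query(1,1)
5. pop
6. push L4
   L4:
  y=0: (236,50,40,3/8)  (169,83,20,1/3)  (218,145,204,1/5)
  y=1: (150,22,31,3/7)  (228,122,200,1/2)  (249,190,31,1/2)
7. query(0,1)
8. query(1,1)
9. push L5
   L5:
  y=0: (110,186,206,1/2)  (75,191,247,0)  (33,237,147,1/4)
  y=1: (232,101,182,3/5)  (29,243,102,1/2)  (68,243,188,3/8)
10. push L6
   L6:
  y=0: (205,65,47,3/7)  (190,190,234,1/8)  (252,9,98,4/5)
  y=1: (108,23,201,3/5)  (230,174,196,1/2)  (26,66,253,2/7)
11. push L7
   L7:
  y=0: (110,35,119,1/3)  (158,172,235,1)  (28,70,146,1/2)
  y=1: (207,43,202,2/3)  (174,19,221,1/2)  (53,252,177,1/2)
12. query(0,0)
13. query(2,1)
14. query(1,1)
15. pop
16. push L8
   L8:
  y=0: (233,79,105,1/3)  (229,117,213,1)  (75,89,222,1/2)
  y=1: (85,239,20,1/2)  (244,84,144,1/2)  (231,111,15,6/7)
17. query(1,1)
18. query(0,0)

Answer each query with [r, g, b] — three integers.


query (1,1) [L1,L2,L3] — begin 0,0,0
L1 α=3/5: [102, 339/5, 81/5]
L2 α=1/3: [76, 1483/15, 174/5]
L3 α=1/2: [185/2, 3283/30, 459/10]
rounded: [92, 109, 46]

(0,1) stack=L1,L2,L4; from [0,0,0]:
+L1 (α=2/7) → [38, 460/7, 340/7]
+L2 (α=1/4) → [349/4, 1849/28, 605/7]
+L4 (α=3/7) → [799/7, 2311/49, 3071/49]
rounded: [114, 47, 63]

at x=1,y=1 over L1,L2,L4:
after L1 α=3/5: [102, 339/5, 81/5]
after L2 α=1/3: [76, 1483/15, 174/5]
after L4 α=1/2: [152, 3313/30, 587/5]
→ [152, 110, 117]

at x=0,y=0 over L1,L2,L4,L5,L6,L7:
after L1 α=1: [74, 181, 226]
after L2 α=1: [250, 68, 112]
after L4 α=3/8: [979/4, 245/4, 85]
after L5 α=1/2: [1419/8, 989/8, 291/2]
after L6 α=3/7: [2649/14, 197/2, 723/7]
after L7 α=1/3: [3419/21, 232/3, 2279/21]
→ [163, 77, 109]

query (2,1) [L1,L2,L4,L5,L6,L7] — begin 0,0,0
+L1 (α=1/2) → [137/2, 105/2, 223/2]
+L2 (α=2/3) → [259/2, 367/2, 1067/6]
+L4 (α=1/2) → [757/4, 747/4, 1253/12]
+L5 (α=3/8) → [4601/32, 6651/32, 13033/96]
+L6 (α=2/7) → [24669/224, 37479/224, 113741/672]
+L7 (α=1/2) → [36541/448, 93927/448, 232685/1344]
= [82, 210, 173]

at x=1,y=1 over L1,L2,L4,L5,L6,L7:
+L1 (α=3/5) → [102, 339/5, 81/5]
+L2 (α=1/3) → [76, 1483/15, 174/5]
+L4 (α=1/2) → [152, 3313/30, 587/5]
+L5 (α=1/2) → [181/2, 10603/60, 1097/10]
+L6 (α=1/2) → [641/4, 21043/120, 3057/20]
+L7 (α=1/2) → [1337/8, 23323/240, 7477/40]
rounded: [167, 97, 187]

(1,1) stack=L1,L2,L4,L5,L6,L8; from [0,0,0]:
after L1 α=3/5: [102, 339/5, 81/5]
after L2 α=1/3: [76, 1483/15, 174/5]
after L4 α=1/2: [152, 3313/30, 587/5]
after L5 α=1/2: [181/2, 10603/60, 1097/10]
after L6 α=1/2: [641/4, 21043/120, 3057/20]
after L8 α=1/2: [1617/8, 31123/240, 5937/40]
→ [202, 130, 148]

query (0,0) [L1,L2,L4,L5,L6,L8] — begin 0,0,0
+L1 (α=1) → [74, 181, 226]
+L2 (α=1) → [250, 68, 112]
+L4 (α=3/8) → [979/4, 245/4, 85]
+L5 (α=1/2) → [1419/8, 989/8, 291/2]
+L6 (α=3/7) → [2649/14, 197/2, 723/7]
+L8 (α=1/3) → [4280/21, 92, 727/7]
= [204, 92, 104]


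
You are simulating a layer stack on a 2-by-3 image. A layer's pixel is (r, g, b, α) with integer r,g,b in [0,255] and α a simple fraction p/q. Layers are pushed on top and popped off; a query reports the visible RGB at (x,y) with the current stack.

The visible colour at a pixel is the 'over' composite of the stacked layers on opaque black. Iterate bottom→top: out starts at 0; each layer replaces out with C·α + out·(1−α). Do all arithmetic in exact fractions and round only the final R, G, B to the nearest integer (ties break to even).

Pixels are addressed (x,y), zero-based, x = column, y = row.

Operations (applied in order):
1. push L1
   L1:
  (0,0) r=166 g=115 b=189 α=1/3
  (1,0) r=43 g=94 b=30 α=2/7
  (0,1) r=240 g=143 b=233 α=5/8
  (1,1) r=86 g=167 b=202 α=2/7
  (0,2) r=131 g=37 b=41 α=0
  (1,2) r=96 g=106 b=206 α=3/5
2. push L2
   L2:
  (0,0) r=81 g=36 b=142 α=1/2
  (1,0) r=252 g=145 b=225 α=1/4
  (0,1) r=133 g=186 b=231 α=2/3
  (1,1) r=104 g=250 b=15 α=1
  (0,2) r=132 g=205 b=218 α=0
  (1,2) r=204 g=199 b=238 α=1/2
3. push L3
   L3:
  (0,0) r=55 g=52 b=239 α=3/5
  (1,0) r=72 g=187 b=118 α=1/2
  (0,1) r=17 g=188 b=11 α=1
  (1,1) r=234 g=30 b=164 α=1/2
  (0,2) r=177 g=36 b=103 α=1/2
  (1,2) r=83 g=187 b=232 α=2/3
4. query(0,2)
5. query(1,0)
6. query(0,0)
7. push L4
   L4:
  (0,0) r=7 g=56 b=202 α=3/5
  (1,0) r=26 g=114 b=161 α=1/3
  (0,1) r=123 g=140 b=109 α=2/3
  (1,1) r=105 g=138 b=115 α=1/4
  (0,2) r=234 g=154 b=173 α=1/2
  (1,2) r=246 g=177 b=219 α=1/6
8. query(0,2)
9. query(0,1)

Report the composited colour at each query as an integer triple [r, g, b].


(0,2) stack=L1,L2,L3; from [0,0,0]:
+L1 (α=0) → [0, 0, 0]
+L2 (α=0) → [0, 0, 0]
+L3 (α=1/2) → [177/2, 18, 103/2]
→ [88, 18, 52]

(1,0) stack=L1,L2,L3; from [0,0,0]:
L1 α=2/7: [86/7, 188/7, 60/7]
L2 α=1/4: [1011/14, 1579/28, 1755/28]
L3 α=1/2: [2019/28, 6815/56, 5059/56]
= [72, 122, 90]

(0,0) stack=L1,L2,L3; from [0,0,0]:
L1 α=1/3: [166/3, 115/3, 63]
L2 α=1/2: [409/6, 223/6, 205/2]
L3 α=3/5: [904/15, 691/15, 922/5]
→ [60, 46, 184]

at x=0,y=2 over L1,L2,L3,L4:
L1 α=0: [0, 0, 0]
L2 α=0: [0, 0, 0]
L3 α=1/2: [177/2, 18, 103/2]
L4 α=1/2: [645/4, 86, 449/4]
rounded: [161, 86, 112]

query (0,1) [L1,L2,L3,L4] — begin 0,0,0
after L1 α=5/8: [150, 715/8, 1165/8]
after L2 α=2/3: [416/3, 3691/24, 4861/24]
after L3 α=1: [17, 188, 11]
after L4 α=2/3: [263/3, 156, 229/3]
→ [88, 156, 76]


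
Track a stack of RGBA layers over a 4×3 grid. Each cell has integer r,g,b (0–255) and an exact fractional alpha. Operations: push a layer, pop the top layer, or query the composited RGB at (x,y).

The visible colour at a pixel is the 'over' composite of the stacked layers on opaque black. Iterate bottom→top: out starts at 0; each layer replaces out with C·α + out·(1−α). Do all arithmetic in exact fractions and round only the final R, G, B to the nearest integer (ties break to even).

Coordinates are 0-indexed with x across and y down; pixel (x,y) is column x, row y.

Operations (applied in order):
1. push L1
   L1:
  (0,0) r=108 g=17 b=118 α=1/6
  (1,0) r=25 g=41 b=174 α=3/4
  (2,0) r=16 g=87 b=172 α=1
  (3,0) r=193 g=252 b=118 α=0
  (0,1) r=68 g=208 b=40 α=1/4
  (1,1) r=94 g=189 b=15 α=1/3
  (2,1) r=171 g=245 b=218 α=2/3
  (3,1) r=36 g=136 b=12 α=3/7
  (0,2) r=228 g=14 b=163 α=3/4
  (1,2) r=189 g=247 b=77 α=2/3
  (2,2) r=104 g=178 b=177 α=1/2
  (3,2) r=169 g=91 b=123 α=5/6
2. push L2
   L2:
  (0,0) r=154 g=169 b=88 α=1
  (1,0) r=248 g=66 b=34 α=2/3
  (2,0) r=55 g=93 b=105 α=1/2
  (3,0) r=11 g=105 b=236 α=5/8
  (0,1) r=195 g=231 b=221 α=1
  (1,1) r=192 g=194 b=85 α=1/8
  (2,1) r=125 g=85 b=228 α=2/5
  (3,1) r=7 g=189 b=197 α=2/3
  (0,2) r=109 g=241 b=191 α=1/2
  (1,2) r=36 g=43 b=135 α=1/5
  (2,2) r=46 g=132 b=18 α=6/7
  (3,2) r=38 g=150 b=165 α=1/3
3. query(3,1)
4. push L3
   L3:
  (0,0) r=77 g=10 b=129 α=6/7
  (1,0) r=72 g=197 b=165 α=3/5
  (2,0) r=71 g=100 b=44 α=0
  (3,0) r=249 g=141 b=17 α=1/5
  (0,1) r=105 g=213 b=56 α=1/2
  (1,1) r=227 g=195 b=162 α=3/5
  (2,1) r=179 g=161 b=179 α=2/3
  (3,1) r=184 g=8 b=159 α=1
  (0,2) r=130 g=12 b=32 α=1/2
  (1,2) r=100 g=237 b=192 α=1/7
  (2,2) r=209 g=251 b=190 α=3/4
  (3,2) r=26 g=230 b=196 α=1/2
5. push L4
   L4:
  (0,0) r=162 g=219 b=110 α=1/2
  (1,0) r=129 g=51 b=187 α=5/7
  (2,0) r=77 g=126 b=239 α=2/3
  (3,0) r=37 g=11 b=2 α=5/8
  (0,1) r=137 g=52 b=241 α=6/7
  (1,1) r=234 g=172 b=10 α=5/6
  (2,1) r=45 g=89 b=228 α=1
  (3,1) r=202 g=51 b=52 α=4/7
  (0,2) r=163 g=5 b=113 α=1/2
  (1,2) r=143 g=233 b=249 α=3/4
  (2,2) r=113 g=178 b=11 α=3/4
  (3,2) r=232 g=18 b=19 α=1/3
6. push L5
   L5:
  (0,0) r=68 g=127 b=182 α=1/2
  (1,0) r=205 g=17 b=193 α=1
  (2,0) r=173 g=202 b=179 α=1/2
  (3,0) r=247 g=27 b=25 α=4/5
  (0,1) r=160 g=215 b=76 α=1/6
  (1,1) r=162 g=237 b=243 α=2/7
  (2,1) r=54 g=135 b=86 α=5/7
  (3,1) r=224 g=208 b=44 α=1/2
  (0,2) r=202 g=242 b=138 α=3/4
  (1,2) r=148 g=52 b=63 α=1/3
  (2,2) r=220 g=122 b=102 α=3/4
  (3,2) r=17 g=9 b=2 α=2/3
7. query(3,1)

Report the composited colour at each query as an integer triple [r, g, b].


(3,1) stack=L1,L2; from [0,0,0]:
+L1 (α=3/7) → [108/7, 408/7, 36/7]
+L2 (α=2/3) → [206/21, 1018/7, 2794/21]
rounded: [10, 145, 133]

at x=3,y=1 over L1,L2,L3,L4,L5:
L1 α=3/7: [108/7, 408/7, 36/7]
L2 α=2/3: [206/21, 1018/7, 2794/21]
L3 α=1: [184, 8, 159]
L4 α=4/7: [1360/7, 228/7, 685/7]
L5 α=1/2: [1464/7, 842/7, 993/14]
= [209, 120, 71]


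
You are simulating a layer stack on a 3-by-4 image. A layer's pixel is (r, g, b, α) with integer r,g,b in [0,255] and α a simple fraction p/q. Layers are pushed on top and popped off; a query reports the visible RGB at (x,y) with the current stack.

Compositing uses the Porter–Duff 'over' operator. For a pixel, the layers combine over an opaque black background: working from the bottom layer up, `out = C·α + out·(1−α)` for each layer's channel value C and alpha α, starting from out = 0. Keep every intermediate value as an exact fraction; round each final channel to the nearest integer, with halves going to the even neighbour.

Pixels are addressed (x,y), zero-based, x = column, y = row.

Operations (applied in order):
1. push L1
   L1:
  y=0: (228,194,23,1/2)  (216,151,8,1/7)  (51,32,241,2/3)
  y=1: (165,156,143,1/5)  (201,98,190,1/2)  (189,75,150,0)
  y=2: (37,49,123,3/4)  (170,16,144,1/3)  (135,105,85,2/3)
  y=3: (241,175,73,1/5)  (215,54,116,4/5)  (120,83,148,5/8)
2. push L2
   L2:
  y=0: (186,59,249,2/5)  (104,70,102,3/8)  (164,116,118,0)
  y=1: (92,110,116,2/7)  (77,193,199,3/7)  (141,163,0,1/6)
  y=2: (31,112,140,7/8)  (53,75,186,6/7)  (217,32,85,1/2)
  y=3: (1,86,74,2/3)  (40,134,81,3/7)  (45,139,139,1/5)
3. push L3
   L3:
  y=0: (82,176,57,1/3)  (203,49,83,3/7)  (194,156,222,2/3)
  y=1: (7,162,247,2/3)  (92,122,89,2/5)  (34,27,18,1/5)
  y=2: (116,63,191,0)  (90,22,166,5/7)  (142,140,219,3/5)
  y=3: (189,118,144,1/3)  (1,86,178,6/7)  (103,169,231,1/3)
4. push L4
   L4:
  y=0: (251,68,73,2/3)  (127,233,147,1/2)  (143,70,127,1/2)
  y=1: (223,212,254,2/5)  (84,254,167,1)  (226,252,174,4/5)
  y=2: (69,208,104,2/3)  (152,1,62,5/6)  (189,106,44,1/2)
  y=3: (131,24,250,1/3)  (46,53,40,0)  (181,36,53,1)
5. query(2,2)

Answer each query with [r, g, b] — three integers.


at x=2,y=2 over L1,L2,L3,L4:
after L1 α=2/3: [90, 70, 170/3]
after L2 α=1/2: [307/2, 51, 425/6]
after L3 α=3/5: [733/5, 522/5, 2396/15]
after L4 α=1/2: [839/5, 526/5, 1528/15]
→ [168, 105, 102]


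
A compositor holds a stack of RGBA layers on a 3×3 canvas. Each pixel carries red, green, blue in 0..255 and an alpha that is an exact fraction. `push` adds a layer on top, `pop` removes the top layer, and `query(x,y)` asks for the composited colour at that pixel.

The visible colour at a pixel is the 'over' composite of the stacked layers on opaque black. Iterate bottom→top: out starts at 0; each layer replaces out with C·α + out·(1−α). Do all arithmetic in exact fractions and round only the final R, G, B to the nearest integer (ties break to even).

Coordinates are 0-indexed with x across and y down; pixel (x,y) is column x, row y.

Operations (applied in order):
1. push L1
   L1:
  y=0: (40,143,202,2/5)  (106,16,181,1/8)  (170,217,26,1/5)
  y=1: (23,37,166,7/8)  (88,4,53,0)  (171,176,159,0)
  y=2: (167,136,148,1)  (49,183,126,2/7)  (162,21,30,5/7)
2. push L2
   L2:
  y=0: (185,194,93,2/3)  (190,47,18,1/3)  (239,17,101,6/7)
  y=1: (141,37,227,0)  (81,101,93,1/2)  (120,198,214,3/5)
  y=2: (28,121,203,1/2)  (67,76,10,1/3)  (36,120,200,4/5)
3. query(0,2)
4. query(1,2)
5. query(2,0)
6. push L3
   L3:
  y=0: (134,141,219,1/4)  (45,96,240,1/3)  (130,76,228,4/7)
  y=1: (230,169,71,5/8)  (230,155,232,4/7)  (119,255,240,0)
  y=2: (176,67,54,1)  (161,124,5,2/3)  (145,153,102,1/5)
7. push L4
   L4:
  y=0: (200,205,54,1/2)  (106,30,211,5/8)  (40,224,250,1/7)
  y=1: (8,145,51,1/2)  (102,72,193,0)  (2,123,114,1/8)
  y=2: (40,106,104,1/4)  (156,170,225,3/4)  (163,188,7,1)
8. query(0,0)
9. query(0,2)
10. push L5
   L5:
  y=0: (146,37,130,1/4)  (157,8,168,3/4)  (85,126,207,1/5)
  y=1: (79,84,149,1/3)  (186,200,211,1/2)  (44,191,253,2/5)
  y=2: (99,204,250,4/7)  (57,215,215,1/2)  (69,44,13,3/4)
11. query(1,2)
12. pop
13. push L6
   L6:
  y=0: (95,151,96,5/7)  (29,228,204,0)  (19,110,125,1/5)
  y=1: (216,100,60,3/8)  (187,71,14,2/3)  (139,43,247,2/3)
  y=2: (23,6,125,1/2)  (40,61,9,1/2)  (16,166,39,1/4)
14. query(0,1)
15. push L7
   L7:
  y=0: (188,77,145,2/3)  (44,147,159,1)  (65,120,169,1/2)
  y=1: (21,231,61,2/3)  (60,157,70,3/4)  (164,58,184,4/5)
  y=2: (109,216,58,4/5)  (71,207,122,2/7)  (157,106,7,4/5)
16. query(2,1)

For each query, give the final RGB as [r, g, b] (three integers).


at x=0,y=2 over L1,L2:
after L1 α=1: [167, 136, 148]
after L2 α=1/2: [195/2, 257/2, 351/2]
rounded: [98, 128, 176]

query (1,2) [L1,L2] — begin 0,0,0
after L1 α=2/7: [14, 366/7, 36]
after L2 α=1/3: [95/3, 1264/21, 82/3]
→ [32, 60, 27]

query (2,0) [L1,L2] — begin 0,0,0
+L1 (α=1/5) → [34, 217/5, 26/5]
+L2 (α=6/7) → [1468/7, 727/35, 3056/35]
→ [210, 21, 87]

at x=0,y=0 over L1,L2,L3,L4:
after L1 α=2/5: [16, 286/5, 404/5]
after L2 α=2/3: [386/3, 742/5, 1334/15]
after L3 α=1/4: [130, 2931/20, 2429/20]
after L4 α=1/2: [165, 7031/40, 3509/40]
rounded: [165, 176, 88]

query (0,2) [L1,L2,L3,L4] — begin 0,0,0
L1 α=1: [167, 136, 148]
L2 α=1/2: [195/2, 257/2, 351/2]
L3 α=1: [176, 67, 54]
L4 α=1/4: [142, 307/4, 133/2]
rounded: [142, 77, 66]

(1,2) stack=L1,L2,L3,L4,L5; from [0,0,0]:
+L1 (α=2/7) → [14, 366/7, 36]
+L2 (α=1/3) → [95/3, 1264/21, 82/3]
+L3 (α=2/3) → [1061/9, 6472/63, 112/9]
+L4 (α=3/4) → [5273/36, 19301/126, 6187/36]
+L5 (α=1/2) → [7325/72, 46391/252, 13927/72]
rounded: [102, 184, 193]

query (0,1) [L1,L2,L3,L4,L6] — begin 0,0,0
+L1 (α=7/8) → [161/8, 259/8, 581/4]
+L2 (α=0) → [161/8, 259/8, 581/4]
+L3 (α=5/8) → [9683/64, 7537/64, 3163/32]
+L4 (α=1/2) → [10195/128, 16817/128, 4795/64]
+L6 (α=3/8) → [133919/1024, 122485/1024, 35495/512]
rounded: [131, 120, 69]

(2,1) stack=L1,L2,L3,L4,L6,L7; from [0,0,0]:
L1 α=0: [0, 0, 0]
L2 α=3/5: [72, 594/5, 642/5]
L3 α=0: [72, 594/5, 642/5]
L4 α=1/8: [253/4, 4773/40, 633/5]
L6 α=2/3: [455/4, 8213/120, 3103/15]
L7 α=4/5: [3079/20, 36053/600, 14143/75]
= [154, 60, 189]


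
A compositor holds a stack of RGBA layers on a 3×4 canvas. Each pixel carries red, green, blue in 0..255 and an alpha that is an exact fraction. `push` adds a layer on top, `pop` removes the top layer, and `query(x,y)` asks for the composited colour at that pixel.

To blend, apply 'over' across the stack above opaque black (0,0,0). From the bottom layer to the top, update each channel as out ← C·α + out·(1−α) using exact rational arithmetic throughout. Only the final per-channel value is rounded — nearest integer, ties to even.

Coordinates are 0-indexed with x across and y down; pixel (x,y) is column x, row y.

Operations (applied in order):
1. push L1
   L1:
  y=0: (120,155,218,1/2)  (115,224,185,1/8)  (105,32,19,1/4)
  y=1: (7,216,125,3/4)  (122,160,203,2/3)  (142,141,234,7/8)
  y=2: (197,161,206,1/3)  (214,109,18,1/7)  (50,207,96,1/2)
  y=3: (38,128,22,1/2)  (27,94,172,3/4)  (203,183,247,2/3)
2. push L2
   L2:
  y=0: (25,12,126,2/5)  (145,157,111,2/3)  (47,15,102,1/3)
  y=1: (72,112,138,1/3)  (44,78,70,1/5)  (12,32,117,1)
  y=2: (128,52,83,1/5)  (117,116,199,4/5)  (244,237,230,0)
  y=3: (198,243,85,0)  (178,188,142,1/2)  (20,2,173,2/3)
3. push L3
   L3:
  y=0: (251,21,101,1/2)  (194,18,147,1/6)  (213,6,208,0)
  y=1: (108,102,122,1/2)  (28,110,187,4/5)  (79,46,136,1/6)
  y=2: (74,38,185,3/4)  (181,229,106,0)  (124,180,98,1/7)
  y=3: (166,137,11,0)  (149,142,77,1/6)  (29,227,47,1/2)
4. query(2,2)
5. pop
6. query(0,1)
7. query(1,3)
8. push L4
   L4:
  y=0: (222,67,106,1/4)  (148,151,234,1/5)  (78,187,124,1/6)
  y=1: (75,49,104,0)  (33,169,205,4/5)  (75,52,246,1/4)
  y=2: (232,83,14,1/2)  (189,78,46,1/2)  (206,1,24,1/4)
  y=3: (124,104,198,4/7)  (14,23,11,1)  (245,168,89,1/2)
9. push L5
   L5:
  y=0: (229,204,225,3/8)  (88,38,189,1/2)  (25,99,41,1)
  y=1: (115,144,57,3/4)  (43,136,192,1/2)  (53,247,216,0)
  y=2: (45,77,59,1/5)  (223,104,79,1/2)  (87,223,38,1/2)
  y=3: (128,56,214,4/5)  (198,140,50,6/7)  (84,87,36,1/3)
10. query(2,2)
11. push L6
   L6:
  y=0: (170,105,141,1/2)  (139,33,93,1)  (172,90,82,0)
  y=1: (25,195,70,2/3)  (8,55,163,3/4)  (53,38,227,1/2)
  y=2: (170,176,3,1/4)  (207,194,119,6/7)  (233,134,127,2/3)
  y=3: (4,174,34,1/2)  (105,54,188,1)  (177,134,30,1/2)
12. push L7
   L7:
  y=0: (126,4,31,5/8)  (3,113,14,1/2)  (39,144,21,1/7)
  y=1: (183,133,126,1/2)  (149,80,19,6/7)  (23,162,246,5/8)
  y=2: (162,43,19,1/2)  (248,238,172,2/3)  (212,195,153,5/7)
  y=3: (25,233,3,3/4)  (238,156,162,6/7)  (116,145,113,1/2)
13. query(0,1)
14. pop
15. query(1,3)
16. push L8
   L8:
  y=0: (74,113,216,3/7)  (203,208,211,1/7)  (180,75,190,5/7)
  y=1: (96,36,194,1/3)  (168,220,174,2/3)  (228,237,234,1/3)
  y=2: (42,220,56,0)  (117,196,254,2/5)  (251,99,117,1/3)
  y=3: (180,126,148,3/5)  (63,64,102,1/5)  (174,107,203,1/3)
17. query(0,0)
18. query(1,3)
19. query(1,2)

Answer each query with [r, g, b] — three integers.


query (2,2) [L1,L2,L3] — begin 0,0,0
after L1 α=1/2: [25, 207/2, 48]
after L2 α=0: [25, 207/2, 48]
after L3 α=1/7: [274/7, 801/7, 386/7]
→ [39, 114, 55]

at x=0,y=1 over L1,L2:
+L1 (α=3/4) → [21/4, 162, 375/4]
+L2 (α=1/3) → [55/2, 436/3, 217/2]
→ [28, 145, 108]

query (1,3) [L1,L2] — begin 0,0,0
+L1 (α=3/4) → [81/4, 141/2, 129]
+L2 (α=1/2) → [793/8, 517/4, 271/2]
→ [99, 129, 136]

(2,2) stack=L1,L2,L4,L5; from [0,0,0]:
after L1 α=1/2: [25, 207/2, 48]
after L2 α=0: [25, 207/2, 48]
after L4 α=1/4: [281/4, 623/8, 42]
after L5 α=1/2: [629/8, 2407/16, 40]
rounded: [79, 150, 40]

(0,1) stack=L1,L2,L4,L5,L6,L7; from [0,0,0]:
L1 α=3/4: [21/4, 162, 375/4]
L2 α=1/3: [55/2, 436/3, 217/2]
L4 α=0: [55/2, 436/3, 217/2]
L5 α=3/4: [745/8, 433/3, 559/8]
L6 α=2/3: [1145/24, 1603/9, 1679/24]
L7 α=1/2: [5537/48, 1400/9, 4703/48]
rounded: [115, 156, 98]

at x=1,y=3 over L1,L2,L4,L5,L6:
L1 α=3/4: [81/4, 141/2, 129]
L2 α=1/2: [793/8, 517/4, 271/2]
L4 α=1: [14, 23, 11]
L5 α=6/7: [1202/7, 863/7, 311/7]
L6 α=1: [105, 54, 188]
rounded: [105, 54, 188]

at x=0,y=0 over L1,L2,L4,L5,L6,L8:
+L1 (α=1/2) → [60, 155/2, 109]
+L2 (α=2/5) → [46, 513/10, 579/5]
+L4 (α=1/4) → [90, 2209/40, 2267/20]
+L5 (α=3/8) → [1137/8, 7105/64, 4967/32]
+L6 (α=1/2) → [2497/16, 13825/128, 9479/64]
+L8 (α=3/7) → [3385/28, 24673/224, 19847/112]
= [121, 110, 177]

at x=1,y=3 over L1,L2,L4,L5,L6,L8:
L1 α=3/4: [81/4, 141/2, 129]
L2 α=1/2: [793/8, 517/4, 271/2]
L4 α=1: [14, 23, 11]
L5 α=6/7: [1202/7, 863/7, 311/7]
L6 α=1: [105, 54, 188]
L8 α=1/5: [483/5, 56, 854/5]
= [97, 56, 171]

(1,2) stack=L1,L2,L4,L5,L6,L8; from [0,0,0]:
after L1 α=1/7: [214/7, 109/7, 18/7]
after L2 α=4/5: [698/7, 3357/35, 1118/7]
after L4 α=1/2: [2021/14, 6087/70, 720/7]
after L5 α=1/2: [5143/28, 13367/140, 1273/14]
after L6 α=6/7: [39919/196, 176327/980, 11269/98]
after L8 α=2/5: [165621/980, 913141/4900, 83591/490]
rounded: [169, 186, 171]


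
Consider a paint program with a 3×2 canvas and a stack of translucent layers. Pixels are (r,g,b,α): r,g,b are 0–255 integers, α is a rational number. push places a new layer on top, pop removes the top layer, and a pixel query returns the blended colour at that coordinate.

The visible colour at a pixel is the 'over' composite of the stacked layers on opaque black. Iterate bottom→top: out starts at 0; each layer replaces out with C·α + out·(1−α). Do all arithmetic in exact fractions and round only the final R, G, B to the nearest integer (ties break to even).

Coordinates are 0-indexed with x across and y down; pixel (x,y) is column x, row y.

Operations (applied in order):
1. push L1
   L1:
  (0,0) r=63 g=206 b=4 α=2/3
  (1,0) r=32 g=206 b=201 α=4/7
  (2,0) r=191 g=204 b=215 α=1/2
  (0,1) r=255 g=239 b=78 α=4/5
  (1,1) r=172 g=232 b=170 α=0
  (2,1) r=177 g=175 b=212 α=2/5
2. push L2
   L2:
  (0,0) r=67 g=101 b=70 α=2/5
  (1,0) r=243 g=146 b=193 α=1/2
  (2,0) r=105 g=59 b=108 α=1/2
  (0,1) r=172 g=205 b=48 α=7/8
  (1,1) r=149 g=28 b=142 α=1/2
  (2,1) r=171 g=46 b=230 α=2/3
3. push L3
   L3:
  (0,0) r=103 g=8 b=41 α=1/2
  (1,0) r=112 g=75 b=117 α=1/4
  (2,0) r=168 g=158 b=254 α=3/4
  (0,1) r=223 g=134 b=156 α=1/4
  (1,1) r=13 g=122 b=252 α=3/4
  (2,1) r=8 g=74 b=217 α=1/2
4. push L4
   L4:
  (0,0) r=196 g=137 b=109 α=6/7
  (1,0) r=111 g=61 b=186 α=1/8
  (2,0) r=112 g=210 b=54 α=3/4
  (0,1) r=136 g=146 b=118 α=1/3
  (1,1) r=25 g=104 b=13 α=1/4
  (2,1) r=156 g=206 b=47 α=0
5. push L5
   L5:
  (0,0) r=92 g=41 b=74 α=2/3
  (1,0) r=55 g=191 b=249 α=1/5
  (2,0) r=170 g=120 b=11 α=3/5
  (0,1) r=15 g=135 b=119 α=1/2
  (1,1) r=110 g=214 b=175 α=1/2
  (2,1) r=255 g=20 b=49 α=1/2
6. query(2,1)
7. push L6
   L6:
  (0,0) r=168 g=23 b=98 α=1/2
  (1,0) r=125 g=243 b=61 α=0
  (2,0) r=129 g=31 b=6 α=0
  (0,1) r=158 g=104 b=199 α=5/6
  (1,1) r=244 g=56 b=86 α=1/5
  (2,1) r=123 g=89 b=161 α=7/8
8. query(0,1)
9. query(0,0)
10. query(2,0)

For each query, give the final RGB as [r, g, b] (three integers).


query (2,1) [L1,L2,L3,L4,L5] — begin 0,0,0
+L1 (α=2/5) → [354/5, 70, 424/5]
+L2 (α=2/3) → [688/5, 54, 908/5]
+L3 (α=1/2) → [364/5, 64, 1993/10]
+L4 (α=0) → [364/5, 64, 1993/10]
+L5 (α=1/2) → [1639/10, 42, 2483/20]
→ [164, 42, 124]

(0,1) stack=L1,L2,L3,L4,L5,L6; from [0,0,0]:
L1 α=4/5: [204, 956/5, 312/5]
L2 α=7/8: [176, 8131/40, 249/5]
L3 α=1/4: [751/4, 29753/160, 1527/20]
L4 α=1/3: [341/2, 13811/80, 2707/30]
L5 α=1/2: [371/4, 24611/160, 6277/60]
L6 α=5/6: [1177/8, 35937/320, 65977/360]
rounded: [147, 112, 183]

(0,0) stack=L1,L2,L3,L4,L5,L6; from [0,0,0]:
after L1 α=2/3: [42, 412/3, 8/3]
after L2 α=2/5: [52, 614/5, 148/5]
after L3 α=1/2: [155/2, 327/5, 353/10]
after L4 α=6/7: [2507/14, 4437/35, 6893/70]
after L5 α=2/3: [5083/42, 7307/105, 5751/70]
after L6 α=1/2: [12139/84, 4861/105, 12611/140]
= [145, 46, 90]

query (2,0) [L1,L2,L3,L4,L5,L6] — begin 0,0,0
+L1 (α=1/2) → [191/2, 102, 215/2]
+L2 (α=1/2) → [401/4, 161/2, 431/4]
+L3 (α=3/4) → [2417/16, 1109/8, 3479/16]
+L4 (α=3/4) → [7793/64, 6149/32, 6071/64]
+L5 (α=3/5) → [24113/160, 11909/80, 7127/160]
+L6 (α=0) → [24113/160, 11909/80, 7127/160]
→ [151, 149, 45]


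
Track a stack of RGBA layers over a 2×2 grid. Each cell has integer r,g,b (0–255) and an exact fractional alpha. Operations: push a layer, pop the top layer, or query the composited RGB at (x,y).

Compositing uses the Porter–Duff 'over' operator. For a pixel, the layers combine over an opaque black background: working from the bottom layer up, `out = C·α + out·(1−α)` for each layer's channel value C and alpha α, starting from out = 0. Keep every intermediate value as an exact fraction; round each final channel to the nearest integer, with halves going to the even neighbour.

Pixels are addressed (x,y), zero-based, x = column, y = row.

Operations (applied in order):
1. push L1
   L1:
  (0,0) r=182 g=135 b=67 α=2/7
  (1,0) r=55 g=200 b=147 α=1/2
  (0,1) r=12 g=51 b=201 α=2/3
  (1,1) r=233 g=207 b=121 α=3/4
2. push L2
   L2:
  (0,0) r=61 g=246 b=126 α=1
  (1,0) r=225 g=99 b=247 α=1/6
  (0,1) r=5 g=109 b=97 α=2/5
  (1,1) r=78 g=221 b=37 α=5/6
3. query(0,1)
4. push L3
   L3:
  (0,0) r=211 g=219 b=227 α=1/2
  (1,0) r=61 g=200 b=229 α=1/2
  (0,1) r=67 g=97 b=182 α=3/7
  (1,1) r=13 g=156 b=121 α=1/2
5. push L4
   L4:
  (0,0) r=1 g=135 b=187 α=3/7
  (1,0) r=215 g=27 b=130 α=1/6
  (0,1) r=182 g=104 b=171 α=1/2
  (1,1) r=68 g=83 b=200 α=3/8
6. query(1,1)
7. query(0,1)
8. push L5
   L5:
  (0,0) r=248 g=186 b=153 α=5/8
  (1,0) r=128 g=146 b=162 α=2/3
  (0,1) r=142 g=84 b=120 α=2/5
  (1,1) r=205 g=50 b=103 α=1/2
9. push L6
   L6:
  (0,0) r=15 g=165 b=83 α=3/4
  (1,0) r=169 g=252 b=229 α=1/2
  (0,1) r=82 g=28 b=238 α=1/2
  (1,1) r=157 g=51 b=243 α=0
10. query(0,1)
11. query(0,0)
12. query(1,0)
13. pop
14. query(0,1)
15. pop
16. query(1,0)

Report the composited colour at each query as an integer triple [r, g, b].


(0,1) stack=L1,L2; from [0,0,0]:
L1 α=2/3: [8, 34, 134]
L2 α=2/5: [34/5, 64, 596/5]
→ [7, 64, 119]

query (1,1) [L1,L2,L3,L4] — begin 0,0,0
after L1 α=3/4: [699/4, 621/4, 363/4]
after L2 α=5/6: [753/8, 5041/24, 1103/24]
after L3 α=1/2: [857/16, 8785/48, 4007/48]
after L4 α=3/8: [7549/128, 55877/384, 48835/384]
rounded: [59, 146, 127]

(0,1) stack=L1,L2,L3,L4; from [0,0,0]:
L1 α=2/3: [8, 34, 134]
L2 α=2/5: [34/5, 64, 596/5]
L3 α=3/7: [163/5, 547/7, 5114/35]
L4 α=1/2: [1073/10, 1275/14, 11099/70]
= [107, 91, 159]

(0,1) stack=L1,L2,L3,L4,L5,L6; from [0,0,0]:
after L1 α=2/3: [8, 34, 134]
after L2 α=2/5: [34/5, 64, 596/5]
after L3 α=3/7: [163/5, 547/7, 5114/35]
after L4 α=1/2: [1073/10, 1275/14, 11099/70]
after L5 α=2/5: [6059/50, 6177/70, 50097/350]
after L6 α=1/2: [10159/100, 8137/140, 133397/700]
rounded: [102, 58, 191]

at x=0,y=0 over L1,L2,L3,L4,L5,L6:
after L1 α=2/7: [52, 270/7, 134/7]
after L2 α=1: [61, 246, 126]
after L3 α=1/2: [136, 465/2, 353/2]
after L4 α=3/7: [547/7, 1335/7, 181]
after L5 α=5/8: [10321/56, 10515/56, 327/2]
after L6 α=3/4: [12841/224, 38235/224, 825/8]
rounded: [57, 171, 103]

at x=1,y=0 over L1,L2,L3,L4,L5,L6:
+L1 (α=1/2) → [55/2, 100, 147/2]
+L2 (α=1/6) → [725/12, 599/6, 1229/12]
+L3 (α=1/2) → [1457/24, 1799/12, 3977/24]
+L4 (α=1/6) → [12445/144, 9319/72, 23005/144]
+L5 (α=2/3) → [49309/432, 30343/216, 69661/432]
+L6 (α=1/2) → [122317/864, 84775/432, 168589/864]
= [142, 196, 195]

(0,1) stack=L1,L2,L3,L4,L5; from [0,0,0]:
L1 α=2/3: [8, 34, 134]
L2 α=2/5: [34/5, 64, 596/5]
L3 α=3/7: [163/5, 547/7, 5114/35]
L4 α=1/2: [1073/10, 1275/14, 11099/70]
L5 α=2/5: [6059/50, 6177/70, 50097/350]
= [121, 88, 143]

query (1,0) [L1,L2,L3,L4] — begin 0,0,0
L1 α=1/2: [55/2, 100, 147/2]
L2 α=1/6: [725/12, 599/6, 1229/12]
L3 α=1/2: [1457/24, 1799/12, 3977/24]
L4 α=1/6: [12445/144, 9319/72, 23005/144]
→ [86, 129, 160]


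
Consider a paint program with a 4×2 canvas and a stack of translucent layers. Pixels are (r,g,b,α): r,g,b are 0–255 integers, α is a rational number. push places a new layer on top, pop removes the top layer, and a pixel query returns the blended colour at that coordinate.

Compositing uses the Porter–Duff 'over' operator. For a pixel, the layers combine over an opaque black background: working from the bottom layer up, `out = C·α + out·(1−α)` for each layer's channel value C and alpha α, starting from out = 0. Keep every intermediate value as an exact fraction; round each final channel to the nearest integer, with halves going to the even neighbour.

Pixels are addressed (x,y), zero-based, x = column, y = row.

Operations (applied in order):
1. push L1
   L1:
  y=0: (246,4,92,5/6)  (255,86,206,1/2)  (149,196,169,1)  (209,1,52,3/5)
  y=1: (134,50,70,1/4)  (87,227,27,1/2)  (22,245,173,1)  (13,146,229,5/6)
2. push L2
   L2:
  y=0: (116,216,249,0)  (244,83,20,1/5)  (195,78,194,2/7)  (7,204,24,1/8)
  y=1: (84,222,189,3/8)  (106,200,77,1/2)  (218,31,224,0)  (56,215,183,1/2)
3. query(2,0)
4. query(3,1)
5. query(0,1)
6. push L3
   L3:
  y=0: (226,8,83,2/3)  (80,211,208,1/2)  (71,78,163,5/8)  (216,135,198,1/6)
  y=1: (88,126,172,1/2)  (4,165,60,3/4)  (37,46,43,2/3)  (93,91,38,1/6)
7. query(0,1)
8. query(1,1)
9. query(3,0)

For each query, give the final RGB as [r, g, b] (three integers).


at x=2,y=0 over L1,L2:
L1 α=1: [149, 196, 169]
L2 α=2/7: [1135/7, 1136/7, 1233/7]
= [162, 162, 176]

(3,1) stack=L1,L2; from [0,0,0]:
L1 α=5/6: [65/6, 365/3, 1145/6]
L2 α=1/2: [401/12, 505/3, 2243/12]
rounded: [33, 168, 187]

query (0,1) [L1,L2] — begin 0,0,0
after L1 α=1/4: [67/2, 25/2, 35/2]
after L2 α=3/8: [839/16, 1457/16, 1309/16]
= [52, 91, 82]

at x=0,y=1 over L1,L2,L3:
L1 α=1/4: [67/2, 25/2, 35/2]
L2 α=3/8: [839/16, 1457/16, 1309/16]
L3 α=1/2: [2247/32, 3473/32, 4061/32]
rounded: [70, 109, 127]

query (1,1) [L1,L2,L3] — begin 0,0,0
L1 α=1/2: [87/2, 227/2, 27/2]
L2 α=1/2: [299/4, 627/4, 181/4]
L3 α=3/4: [347/16, 2607/16, 901/16]
rounded: [22, 163, 56]

query (3,0) [L1,L2,L3] — begin 0,0,0
after L1 α=3/5: [627/5, 3/5, 156/5]
after L2 α=1/8: [553/5, 1041/40, 303/10]
after L3 α=1/6: [769/6, 707/16, 233/4]
rounded: [128, 44, 58]


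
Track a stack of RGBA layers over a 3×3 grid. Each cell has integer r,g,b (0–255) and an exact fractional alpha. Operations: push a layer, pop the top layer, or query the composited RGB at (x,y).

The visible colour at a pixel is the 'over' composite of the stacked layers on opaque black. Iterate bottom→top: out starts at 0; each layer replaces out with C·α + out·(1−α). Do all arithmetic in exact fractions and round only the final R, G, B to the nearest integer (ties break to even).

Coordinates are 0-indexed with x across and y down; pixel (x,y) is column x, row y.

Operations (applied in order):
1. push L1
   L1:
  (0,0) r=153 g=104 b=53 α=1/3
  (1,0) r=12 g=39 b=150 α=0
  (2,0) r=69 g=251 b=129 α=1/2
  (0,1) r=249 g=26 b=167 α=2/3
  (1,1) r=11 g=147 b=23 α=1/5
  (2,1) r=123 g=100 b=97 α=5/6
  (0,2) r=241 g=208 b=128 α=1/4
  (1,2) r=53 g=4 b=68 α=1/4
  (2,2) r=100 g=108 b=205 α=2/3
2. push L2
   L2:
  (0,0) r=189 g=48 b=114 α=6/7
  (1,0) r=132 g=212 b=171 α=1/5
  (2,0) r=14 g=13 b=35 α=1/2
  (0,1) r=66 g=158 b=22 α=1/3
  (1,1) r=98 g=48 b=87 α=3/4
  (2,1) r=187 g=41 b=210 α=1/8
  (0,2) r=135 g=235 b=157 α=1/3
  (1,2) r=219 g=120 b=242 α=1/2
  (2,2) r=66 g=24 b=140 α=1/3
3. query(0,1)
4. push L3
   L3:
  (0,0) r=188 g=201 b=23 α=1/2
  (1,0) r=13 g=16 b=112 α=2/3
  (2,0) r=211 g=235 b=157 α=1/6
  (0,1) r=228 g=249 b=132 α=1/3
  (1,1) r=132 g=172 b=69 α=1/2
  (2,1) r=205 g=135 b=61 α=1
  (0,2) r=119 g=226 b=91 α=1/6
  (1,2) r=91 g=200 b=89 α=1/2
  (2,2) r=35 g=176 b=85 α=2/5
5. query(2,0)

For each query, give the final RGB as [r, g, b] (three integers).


query (0,1) [L1,L2] — begin 0,0,0
L1 α=2/3: [166, 52/3, 334/3]
L2 α=1/3: [398/3, 578/9, 734/9]
→ [133, 64, 82]

(2,0) stack=L1,L2,L3; from [0,0,0]:
L1 α=1/2: [69/2, 251/2, 129/2]
L2 α=1/2: [97/4, 277/4, 199/4]
L3 α=1/6: [443/8, 775/8, 541/8]
→ [55, 97, 68]


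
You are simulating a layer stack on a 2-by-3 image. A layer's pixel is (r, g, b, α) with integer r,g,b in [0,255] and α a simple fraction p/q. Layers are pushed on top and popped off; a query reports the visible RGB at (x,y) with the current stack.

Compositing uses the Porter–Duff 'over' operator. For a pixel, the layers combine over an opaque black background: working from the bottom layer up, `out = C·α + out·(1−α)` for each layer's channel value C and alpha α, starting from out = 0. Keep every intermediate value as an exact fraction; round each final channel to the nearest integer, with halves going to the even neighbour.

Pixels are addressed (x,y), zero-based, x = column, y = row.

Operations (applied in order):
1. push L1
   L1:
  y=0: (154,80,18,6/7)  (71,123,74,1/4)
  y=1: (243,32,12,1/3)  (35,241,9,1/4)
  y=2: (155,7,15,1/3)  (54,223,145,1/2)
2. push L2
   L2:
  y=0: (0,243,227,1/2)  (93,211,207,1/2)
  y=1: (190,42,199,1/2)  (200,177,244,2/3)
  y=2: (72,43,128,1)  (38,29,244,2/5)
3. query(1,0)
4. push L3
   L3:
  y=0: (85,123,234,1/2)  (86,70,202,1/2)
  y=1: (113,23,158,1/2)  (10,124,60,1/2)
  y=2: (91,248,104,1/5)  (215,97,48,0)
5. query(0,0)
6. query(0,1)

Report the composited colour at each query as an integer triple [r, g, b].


query (1,0) [L1,L2] — begin 0,0,0
L1 α=1/4: [71/4, 123/4, 37/2]
L2 α=1/2: [443/8, 967/8, 451/4]
rounded: [55, 121, 113]

query (0,0) [L1,L2,L3] — begin 0,0,0
after L1 α=6/7: [132, 480/7, 108/7]
after L2 α=1/2: [66, 2181/14, 1697/14]
after L3 α=1/2: [151/2, 3903/28, 4973/28]
= [76, 139, 178]

at x=0,y=1 over L1,L2,L3:
+L1 (α=1/3) → [81, 32/3, 4]
+L2 (α=1/2) → [271/2, 79/3, 203/2]
+L3 (α=1/2) → [497/4, 74/3, 519/4]
rounded: [124, 25, 130]


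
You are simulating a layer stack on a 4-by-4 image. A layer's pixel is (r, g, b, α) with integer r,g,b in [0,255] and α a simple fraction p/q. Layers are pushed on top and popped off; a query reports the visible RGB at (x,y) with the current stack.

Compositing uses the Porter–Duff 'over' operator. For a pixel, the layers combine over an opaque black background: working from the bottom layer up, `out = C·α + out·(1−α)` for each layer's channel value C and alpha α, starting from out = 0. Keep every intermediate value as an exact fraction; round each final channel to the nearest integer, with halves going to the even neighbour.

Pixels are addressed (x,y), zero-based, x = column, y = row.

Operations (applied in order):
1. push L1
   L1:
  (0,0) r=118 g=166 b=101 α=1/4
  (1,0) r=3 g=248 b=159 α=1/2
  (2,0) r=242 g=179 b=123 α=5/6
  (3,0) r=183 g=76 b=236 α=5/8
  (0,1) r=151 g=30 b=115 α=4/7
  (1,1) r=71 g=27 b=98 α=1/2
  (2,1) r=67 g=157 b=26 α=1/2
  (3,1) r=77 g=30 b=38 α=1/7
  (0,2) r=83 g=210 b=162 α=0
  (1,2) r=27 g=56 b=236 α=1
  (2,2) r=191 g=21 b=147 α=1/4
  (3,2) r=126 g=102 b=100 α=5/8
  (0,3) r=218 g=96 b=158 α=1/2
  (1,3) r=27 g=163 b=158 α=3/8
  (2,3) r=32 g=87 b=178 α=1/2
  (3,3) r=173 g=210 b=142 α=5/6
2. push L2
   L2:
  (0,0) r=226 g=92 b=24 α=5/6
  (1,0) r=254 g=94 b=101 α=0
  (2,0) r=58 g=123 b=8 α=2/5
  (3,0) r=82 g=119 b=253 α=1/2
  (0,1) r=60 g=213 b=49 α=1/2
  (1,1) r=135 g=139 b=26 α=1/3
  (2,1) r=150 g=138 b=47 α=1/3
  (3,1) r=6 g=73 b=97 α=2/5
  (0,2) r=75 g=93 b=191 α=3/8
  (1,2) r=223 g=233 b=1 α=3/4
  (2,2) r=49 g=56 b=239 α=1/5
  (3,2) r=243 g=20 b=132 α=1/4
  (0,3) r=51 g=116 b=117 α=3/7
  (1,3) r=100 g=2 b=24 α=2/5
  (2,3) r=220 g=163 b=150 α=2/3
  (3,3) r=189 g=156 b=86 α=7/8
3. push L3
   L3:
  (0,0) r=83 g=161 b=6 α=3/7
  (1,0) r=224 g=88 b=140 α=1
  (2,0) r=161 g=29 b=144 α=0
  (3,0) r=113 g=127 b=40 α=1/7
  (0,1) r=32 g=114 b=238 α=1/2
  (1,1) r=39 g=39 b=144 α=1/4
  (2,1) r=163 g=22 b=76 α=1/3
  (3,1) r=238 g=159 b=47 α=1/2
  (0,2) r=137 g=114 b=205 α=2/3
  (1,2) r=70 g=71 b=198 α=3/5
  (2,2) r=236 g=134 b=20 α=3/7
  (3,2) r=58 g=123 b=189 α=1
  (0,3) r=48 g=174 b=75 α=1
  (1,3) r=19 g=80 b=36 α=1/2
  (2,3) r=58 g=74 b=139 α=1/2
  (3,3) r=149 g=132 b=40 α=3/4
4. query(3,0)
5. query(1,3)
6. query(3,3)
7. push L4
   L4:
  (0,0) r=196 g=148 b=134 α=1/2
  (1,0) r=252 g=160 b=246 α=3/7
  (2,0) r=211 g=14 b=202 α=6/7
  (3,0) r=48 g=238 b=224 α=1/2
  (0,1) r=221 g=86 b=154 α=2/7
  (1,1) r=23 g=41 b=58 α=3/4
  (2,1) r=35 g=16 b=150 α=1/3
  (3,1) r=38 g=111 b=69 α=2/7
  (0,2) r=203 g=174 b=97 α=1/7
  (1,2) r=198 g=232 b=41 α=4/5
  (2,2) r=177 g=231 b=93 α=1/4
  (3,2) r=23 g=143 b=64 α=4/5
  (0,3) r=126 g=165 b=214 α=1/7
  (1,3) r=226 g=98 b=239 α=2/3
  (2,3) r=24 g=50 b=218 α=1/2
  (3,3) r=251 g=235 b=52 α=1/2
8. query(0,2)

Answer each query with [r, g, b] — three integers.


query (3,0) [L1,L2,L3] — begin 0,0,0
+L1 (α=5/8) → [915/8, 95/2, 295/2]
+L2 (α=1/2) → [1571/16, 333/4, 801/4]
+L3 (α=1/7) → [5617/56, 179/2, 2483/14]
= [100, 90, 177]

at x=1,y=3 over L1,L2,L3:
+L1 (α=3/8) → [81/8, 489/8, 237/4]
+L2 (α=2/5) → [1843/40, 1499/40, 903/20]
+L3 (α=1/2) → [2603/80, 4699/80, 1623/40]
rounded: [33, 59, 41]

at x=3,y=3 over L1,L2,L3:
L1 α=5/6: [865/6, 175, 355/3]
L2 α=7/8: [8803/48, 1267/8, 2161/24]
L3 α=3/4: [30259/192, 4435/32, 5041/96]
→ [158, 139, 53]

(0,2) stack=L1,L2,L3,L4; from [0,0,0]:
+L1 (α=0) → [0, 0, 0]
+L2 (α=3/8) → [225/8, 279/8, 573/8]
+L3 (α=2/3) → [2417/24, 701/8, 3853/24]
+L4 (α=1/7) → [3229/28, 2799/28, 4241/28]
rounded: [115, 100, 151]


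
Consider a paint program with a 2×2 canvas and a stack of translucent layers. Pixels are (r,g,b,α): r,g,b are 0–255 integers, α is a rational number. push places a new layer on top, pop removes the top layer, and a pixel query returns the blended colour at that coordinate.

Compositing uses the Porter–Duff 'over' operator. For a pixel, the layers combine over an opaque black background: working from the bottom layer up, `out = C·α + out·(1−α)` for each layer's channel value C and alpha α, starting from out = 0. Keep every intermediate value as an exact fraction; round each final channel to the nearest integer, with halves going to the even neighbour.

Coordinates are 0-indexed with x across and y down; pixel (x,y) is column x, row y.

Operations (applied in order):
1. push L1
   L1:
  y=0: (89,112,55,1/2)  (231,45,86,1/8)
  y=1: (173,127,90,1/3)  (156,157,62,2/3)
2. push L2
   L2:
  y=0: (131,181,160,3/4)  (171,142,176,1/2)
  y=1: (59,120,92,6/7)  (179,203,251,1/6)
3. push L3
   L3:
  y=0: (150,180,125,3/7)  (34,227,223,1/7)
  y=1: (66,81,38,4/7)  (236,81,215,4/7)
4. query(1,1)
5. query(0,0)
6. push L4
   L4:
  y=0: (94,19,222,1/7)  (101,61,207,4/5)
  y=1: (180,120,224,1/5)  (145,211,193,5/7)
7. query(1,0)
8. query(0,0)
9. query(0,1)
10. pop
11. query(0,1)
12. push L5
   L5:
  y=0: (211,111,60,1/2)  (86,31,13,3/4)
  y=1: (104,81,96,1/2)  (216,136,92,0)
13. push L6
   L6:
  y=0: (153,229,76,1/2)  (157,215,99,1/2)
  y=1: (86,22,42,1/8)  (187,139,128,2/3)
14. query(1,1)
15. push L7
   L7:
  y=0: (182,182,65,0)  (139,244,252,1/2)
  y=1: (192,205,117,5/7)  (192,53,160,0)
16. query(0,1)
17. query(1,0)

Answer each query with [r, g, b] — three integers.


query (1,1) [L1,L2,L3] — begin 0,0,0
+L1 (α=2/3) → [104, 314/3, 124/3]
+L2 (α=1/6) → [233/2, 2179/18, 1373/18]
+L3 (α=4/7) → [2587/14, 589/6, 6533/42]
→ [185, 98, 156]

query (0,0) [L1,L2,L3] — begin 0,0,0
+L1 (α=1/2) → [89/2, 56, 55/2]
+L2 (α=3/4) → [875/8, 599/4, 1015/8]
+L3 (α=3/7) → [1775/14, 1139/7, 1765/14]
= [127, 163, 126]

(1,0) stack=L1,L2,L3,L4; from [0,0,0]:
L1 α=1/8: [231/8, 45/8, 43/4]
L2 α=1/2: [1599/16, 1181/16, 747/8]
L3 α=1/7: [5069/56, 5359/56, 3133/28]
L4 α=4/5: [27693/280, 19023/280, 26317/140]
= [99, 68, 188]

(0,0) stack=L1,L2,L3,L4; from [0,0,0]:
L1 α=1/2: [89/2, 56, 55/2]
L2 α=3/4: [875/8, 599/4, 1015/8]
L3 α=3/7: [1775/14, 1139/7, 1765/14]
L4 α=1/7: [5983/49, 6967/49, 6849/49]
rounded: [122, 142, 140]

(0,1) stack=L1,L2,L3,L4; from [0,0,0]:
after L1 α=1/3: [173/3, 127/3, 30]
after L2 α=6/7: [1235/21, 2287/21, 582/7]
after L3 α=4/7: [3083/49, 4555/49, 2810/49]
after L4 α=1/5: [21152/245, 4820/49, 22216/245]
= [86, 98, 91]

query (0,1) [L1,L2,L3] — begin 0,0,0
+L1 (α=1/3) → [173/3, 127/3, 30]
+L2 (α=6/7) → [1235/21, 2287/21, 582/7]
+L3 (α=4/7) → [3083/49, 4555/49, 2810/49]
= [63, 93, 57]

(1,1) stack=L1,L2,L3,L5,L6; from [0,0,0]:
+L1 (α=2/3) → [104, 314/3, 124/3]
+L2 (α=1/6) → [233/2, 2179/18, 1373/18]
+L3 (α=4/7) → [2587/14, 589/6, 6533/42]
+L5 (α=0) → [2587/14, 589/6, 6533/42]
+L6 (α=2/3) → [7823/42, 2257/18, 17285/126]
= [186, 125, 137]

query (0,1) [L1,L2,L3,L5,L6,L7] — begin 0,0,0
L1 α=1/3: [173/3, 127/3, 30]
L2 α=6/7: [1235/21, 2287/21, 582/7]
L3 α=4/7: [3083/49, 4555/49, 2810/49]
L5 α=1/2: [8179/98, 4262/49, 3757/49]
L6 α=1/8: [9383/112, 552/7, 4051/56]
L7 α=5/7: [63143/392, 8279/49, 20431/196]
rounded: [161, 169, 104]

(1,0) stack=L1,L2,L3,L5,L6,L7; from [0,0,0]:
+L1 (α=1/8) → [231/8, 45/8, 43/4]
+L2 (α=1/2) → [1599/16, 1181/16, 747/8]
+L3 (α=1/7) → [5069/56, 5359/56, 3133/28]
+L5 (α=3/4) → [19517/224, 10567/224, 4225/112]
+L6 (α=1/2) → [54685/448, 58727/448, 15313/224]
+L7 (α=1/2) → [116957/896, 168039/896, 71761/448]
= [131, 188, 160]
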